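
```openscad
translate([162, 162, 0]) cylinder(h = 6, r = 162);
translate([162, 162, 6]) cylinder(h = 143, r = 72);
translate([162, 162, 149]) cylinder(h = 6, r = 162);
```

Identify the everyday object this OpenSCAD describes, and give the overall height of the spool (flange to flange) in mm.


A spool. The overall height is 155 mm.

Three coaxial cylinders, large–small–large — a spool. Two 6 mm flanges and a 143 mm core give 6 + 143 + 6 = 155 mm.


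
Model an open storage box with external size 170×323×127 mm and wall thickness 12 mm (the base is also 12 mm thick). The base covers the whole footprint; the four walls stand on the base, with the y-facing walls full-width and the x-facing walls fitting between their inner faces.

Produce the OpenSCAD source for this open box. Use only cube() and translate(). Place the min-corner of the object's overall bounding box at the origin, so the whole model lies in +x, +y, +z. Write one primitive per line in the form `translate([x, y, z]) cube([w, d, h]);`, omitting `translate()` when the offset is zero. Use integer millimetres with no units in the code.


cube([170, 323, 12]);
translate([0, 0, 12]) cube([170, 12, 115]);
translate([0, 311, 12]) cube([170, 12, 115]);
translate([0, 12, 12]) cube([12, 299, 115]);
translate([158, 12, 12]) cube([12, 299, 115]);


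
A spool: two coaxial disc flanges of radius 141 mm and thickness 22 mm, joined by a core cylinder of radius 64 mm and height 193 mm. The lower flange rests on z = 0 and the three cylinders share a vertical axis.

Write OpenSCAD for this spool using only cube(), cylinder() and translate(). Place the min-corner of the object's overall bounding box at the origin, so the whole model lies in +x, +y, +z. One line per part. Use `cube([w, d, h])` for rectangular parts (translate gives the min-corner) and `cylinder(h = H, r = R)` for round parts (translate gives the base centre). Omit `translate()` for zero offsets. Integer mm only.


translate([141, 141, 0]) cylinder(h = 22, r = 141);
translate([141, 141, 22]) cylinder(h = 193, r = 64);
translate([141, 141, 215]) cylinder(h = 22, r = 141);


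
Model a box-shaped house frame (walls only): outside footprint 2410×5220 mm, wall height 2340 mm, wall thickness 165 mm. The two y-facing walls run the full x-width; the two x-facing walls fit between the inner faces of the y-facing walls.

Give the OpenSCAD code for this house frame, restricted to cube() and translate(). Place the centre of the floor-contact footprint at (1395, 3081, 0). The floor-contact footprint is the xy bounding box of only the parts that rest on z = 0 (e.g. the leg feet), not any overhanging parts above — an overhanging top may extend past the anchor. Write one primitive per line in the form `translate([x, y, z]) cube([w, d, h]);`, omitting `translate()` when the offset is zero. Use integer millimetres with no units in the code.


translate([190, 471, 0]) cube([2410, 165, 2340]);
translate([190, 5526, 0]) cube([2410, 165, 2340]);
translate([190, 636, 0]) cube([165, 4890, 2340]);
translate([2435, 636, 0]) cube([165, 4890, 2340]);


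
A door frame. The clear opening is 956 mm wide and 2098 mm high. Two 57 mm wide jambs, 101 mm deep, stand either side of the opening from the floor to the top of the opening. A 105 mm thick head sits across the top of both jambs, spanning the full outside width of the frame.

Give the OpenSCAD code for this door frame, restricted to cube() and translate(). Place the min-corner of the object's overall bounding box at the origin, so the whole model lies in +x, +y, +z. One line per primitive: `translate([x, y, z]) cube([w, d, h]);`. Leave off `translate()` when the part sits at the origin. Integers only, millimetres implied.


cube([57, 101, 2098]);
translate([1013, 0, 0]) cube([57, 101, 2098]);
translate([0, 0, 2098]) cube([1070, 101, 105]);


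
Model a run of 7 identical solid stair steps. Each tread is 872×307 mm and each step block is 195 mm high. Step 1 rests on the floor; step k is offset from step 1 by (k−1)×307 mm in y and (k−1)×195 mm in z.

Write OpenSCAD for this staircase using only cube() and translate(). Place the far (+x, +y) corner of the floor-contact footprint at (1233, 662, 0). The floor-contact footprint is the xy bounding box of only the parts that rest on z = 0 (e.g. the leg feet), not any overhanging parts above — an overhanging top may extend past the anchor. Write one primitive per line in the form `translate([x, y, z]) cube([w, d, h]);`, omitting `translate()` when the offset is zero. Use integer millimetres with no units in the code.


translate([361, 355, 0]) cube([872, 307, 195]);
translate([361, 662, 195]) cube([872, 307, 195]);
translate([361, 969, 390]) cube([872, 307, 195]);
translate([361, 1276, 585]) cube([872, 307, 195]);
translate([361, 1583, 780]) cube([872, 307, 195]);
translate([361, 1890, 975]) cube([872, 307, 195]);
translate([361, 2197, 1170]) cube([872, 307, 195]);


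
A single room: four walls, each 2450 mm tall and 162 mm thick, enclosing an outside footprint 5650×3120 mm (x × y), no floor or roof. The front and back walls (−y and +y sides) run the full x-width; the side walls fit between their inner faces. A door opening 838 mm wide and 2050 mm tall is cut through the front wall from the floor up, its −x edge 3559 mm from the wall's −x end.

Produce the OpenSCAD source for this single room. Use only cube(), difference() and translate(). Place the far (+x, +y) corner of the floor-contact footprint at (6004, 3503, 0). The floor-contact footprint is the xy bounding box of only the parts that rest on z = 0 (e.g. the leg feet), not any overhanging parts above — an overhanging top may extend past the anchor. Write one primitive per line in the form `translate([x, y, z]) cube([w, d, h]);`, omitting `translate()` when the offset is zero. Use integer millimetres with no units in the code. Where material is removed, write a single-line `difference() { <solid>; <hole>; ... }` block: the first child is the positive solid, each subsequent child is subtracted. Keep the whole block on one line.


difference() { translate([354, 383, 0]) cube([5650, 162, 2450]); translate([3913, 383, 0]) cube([838, 162, 2050]); }
translate([354, 3341, 0]) cube([5650, 162, 2450]);
translate([354, 545, 0]) cube([162, 2796, 2450]);
translate([5842, 545, 0]) cube([162, 2796, 2450]);


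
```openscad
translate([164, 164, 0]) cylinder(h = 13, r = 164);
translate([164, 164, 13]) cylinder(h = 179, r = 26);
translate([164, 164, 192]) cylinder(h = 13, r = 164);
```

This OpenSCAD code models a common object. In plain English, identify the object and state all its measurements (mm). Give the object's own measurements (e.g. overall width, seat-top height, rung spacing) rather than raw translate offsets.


A spool: two coaxial disc flanges of radius 164 mm and thickness 13 mm, joined by a core cylinder of radius 26 mm and height 179 mm. The lower flange rests on z = 0 and the three cylinders share a vertical axis.


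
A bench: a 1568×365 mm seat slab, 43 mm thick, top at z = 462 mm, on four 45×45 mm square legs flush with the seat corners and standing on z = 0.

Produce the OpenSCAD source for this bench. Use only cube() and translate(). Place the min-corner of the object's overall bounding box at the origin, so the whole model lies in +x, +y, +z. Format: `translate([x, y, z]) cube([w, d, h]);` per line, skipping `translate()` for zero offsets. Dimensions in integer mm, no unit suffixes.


translate([0, 0, 419]) cube([1568, 365, 43]);
cube([45, 45, 419]);
translate([0, 320, 0]) cube([45, 45, 419]);
translate([1523, 0, 0]) cube([45, 45, 419]);
translate([1523, 320, 0]) cube([45, 45, 419]);


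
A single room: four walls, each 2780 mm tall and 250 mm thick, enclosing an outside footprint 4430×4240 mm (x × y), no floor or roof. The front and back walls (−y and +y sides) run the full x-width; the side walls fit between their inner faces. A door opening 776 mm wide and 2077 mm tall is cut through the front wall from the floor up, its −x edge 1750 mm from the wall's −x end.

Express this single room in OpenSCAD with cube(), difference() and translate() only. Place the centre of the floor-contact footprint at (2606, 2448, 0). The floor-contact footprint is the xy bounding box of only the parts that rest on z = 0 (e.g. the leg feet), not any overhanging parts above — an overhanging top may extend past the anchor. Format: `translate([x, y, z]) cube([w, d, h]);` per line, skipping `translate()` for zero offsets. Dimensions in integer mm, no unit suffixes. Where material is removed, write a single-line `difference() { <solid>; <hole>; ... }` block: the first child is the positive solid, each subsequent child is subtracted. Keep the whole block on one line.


difference() { translate([391, 328, 0]) cube([4430, 250, 2780]); translate([2141, 328, 0]) cube([776, 250, 2077]); }
translate([391, 4318, 0]) cube([4430, 250, 2780]);
translate([391, 578, 0]) cube([250, 3740, 2780]);
translate([4571, 578, 0]) cube([250, 3740, 2780]);


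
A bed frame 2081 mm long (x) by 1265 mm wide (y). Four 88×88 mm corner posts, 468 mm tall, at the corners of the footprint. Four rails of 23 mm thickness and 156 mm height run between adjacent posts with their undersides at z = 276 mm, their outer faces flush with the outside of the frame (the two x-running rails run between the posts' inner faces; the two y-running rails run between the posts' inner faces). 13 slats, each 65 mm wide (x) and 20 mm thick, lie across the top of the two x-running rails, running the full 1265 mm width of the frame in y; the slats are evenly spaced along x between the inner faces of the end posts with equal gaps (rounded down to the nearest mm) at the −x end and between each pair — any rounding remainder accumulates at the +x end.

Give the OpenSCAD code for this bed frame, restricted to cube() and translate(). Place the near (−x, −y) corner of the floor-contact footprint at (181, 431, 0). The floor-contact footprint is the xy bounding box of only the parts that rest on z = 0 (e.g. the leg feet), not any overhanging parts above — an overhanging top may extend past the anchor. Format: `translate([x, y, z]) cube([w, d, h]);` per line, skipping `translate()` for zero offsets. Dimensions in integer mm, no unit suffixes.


translate([181, 431, 0]) cube([88, 88, 468]);
translate([181, 1608, 0]) cube([88, 88, 468]);
translate([2174, 431, 0]) cube([88, 88, 468]);
translate([2174, 1608, 0]) cube([88, 88, 468]);
translate([269, 431, 276]) cube([1905, 23, 156]);
translate([269, 1673, 276]) cube([1905, 23, 156]);
translate([181, 519, 276]) cube([23, 1089, 156]);
translate([2239, 519, 276]) cube([23, 1089, 156]);
translate([344, 431, 432]) cube([65, 1265, 20]);
translate([484, 431, 432]) cube([65, 1265, 20]);
translate([624, 431, 432]) cube([65, 1265, 20]);
translate([764, 431, 432]) cube([65, 1265, 20]);
translate([904, 431, 432]) cube([65, 1265, 20]);
translate([1044, 431, 432]) cube([65, 1265, 20]);
translate([1184, 431, 432]) cube([65, 1265, 20]);
translate([1324, 431, 432]) cube([65, 1265, 20]);
translate([1464, 431, 432]) cube([65, 1265, 20]);
translate([1604, 431, 432]) cube([65, 1265, 20]);
translate([1744, 431, 432]) cube([65, 1265, 20]);
translate([1884, 431, 432]) cube([65, 1265, 20]);
translate([2024, 431, 432]) cube([65, 1265, 20]);


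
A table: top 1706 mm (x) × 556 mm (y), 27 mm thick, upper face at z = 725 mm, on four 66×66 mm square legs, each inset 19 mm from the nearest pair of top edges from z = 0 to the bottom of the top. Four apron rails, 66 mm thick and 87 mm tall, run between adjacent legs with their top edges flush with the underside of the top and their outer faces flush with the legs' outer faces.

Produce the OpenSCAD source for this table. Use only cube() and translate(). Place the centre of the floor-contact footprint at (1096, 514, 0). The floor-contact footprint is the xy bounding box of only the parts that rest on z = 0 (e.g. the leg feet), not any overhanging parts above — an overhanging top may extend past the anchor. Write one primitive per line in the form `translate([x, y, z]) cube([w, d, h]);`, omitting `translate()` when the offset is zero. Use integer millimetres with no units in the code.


translate([243, 236, 698]) cube([1706, 556, 27]);
translate([262, 255, 0]) cube([66, 66, 698]);
translate([1864, 255, 0]) cube([66, 66, 698]);
translate([262, 707, 0]) cube([66, 66, 698]);
translate([1864, 707, 0]) cube([66, 66, 698]);
translate([328, 255, 611]) cube([1536, 66, 87]);
translate([328, 707, 611]) cube([1536, 66, 87]);
translate([262, 321, 611]) cube([66, 386, 87]);
translate([1864, 321, 611]) cube([66, 386, 87]);


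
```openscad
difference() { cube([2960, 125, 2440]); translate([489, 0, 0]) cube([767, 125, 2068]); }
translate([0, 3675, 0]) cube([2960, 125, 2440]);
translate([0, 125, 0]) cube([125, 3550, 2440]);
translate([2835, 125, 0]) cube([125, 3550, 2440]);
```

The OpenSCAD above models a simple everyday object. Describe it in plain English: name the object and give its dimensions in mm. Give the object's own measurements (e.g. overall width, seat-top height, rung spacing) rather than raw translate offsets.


A single room: four walls, each 2440 mm tall and 125 mm thick, enclosing an outside footprint 2960×3800 mm (x × y), no floor or roof. The front and back walls (−y and +y sides) run the full x-width; the side walls fit between their inner faces. A door opening 767 mm wide and 2068 mm tall is cut through the front wall from the floor up, its −x edge 489 mm from the wall's −x end.


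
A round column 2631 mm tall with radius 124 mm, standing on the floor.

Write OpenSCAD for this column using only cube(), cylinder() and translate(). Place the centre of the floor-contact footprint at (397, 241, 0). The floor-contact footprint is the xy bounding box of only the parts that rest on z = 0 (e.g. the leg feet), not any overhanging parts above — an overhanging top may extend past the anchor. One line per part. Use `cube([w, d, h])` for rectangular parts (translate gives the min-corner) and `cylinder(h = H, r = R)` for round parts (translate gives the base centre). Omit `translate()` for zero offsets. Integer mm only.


translate([397, 241, 0]) cylinder(h = 2631, r = 124);


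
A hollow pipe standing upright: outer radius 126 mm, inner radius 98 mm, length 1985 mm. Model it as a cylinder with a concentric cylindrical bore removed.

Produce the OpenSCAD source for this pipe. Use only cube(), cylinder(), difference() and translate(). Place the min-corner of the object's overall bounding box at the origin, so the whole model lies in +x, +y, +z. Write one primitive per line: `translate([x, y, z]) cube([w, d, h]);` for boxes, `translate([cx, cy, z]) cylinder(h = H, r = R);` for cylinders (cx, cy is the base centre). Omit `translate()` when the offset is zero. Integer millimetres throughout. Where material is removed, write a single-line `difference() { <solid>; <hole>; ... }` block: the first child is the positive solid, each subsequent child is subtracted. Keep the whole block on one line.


difference() { translate([126, 126, 0]) cylinder(h = 1985, r = 126); translate([126, 126, 0]) cylinder(h = 1985, r = 98); }


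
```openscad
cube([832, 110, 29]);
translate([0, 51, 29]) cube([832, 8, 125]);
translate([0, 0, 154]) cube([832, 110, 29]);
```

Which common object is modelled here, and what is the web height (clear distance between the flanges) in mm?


An I-beam. The web height is 125 mm.

Two wide flanges with a thin centred web — an I-beam. Overall 183 mm minus two 29 mm flanges gives a web of 183 − 2·29 = 125 mm.


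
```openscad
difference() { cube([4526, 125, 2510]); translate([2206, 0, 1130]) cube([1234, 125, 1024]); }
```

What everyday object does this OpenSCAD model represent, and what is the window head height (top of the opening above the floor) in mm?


A wall with a window opening. The window head height is 2154 mm.

A wall with a rectangular opening subtracted — a window. Sill at z = 1130, opening 1024 mm tall, so the head is at 1130 + 1024 = 2154 mm.


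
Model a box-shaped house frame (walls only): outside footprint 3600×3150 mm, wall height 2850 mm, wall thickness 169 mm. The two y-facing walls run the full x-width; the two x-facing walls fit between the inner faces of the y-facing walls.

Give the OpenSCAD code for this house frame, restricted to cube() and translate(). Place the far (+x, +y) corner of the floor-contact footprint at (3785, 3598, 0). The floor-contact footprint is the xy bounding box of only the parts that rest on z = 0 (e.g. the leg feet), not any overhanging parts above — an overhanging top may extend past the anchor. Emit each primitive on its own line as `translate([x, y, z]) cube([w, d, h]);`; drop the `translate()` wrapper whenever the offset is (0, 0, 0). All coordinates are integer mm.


translate([185, 448, 0]) cube([3600, 169, 2850]);
translate([185, 3429, 0]) cube([3600, 169, 2850]);
translate([185, 617, 0]) cube([169, 2812, 2850]);
translate([3616, 617, 0]) cube([169, 2812, 2850]);


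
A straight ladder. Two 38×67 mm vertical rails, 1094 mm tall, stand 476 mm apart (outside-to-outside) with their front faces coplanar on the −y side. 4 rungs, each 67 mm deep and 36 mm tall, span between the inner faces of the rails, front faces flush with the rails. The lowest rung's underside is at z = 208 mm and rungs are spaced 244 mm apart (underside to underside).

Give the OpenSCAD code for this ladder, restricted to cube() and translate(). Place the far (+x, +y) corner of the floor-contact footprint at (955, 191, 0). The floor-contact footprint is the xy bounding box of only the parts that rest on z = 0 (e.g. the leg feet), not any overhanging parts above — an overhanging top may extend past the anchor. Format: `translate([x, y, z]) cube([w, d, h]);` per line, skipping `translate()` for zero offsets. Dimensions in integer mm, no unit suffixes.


// rung span = 476 - 2*38 = 400
// rung[k] z = 208 + k*244
translate([479, 124, 0]) cube([38, 67, 1094]);
translate([917, 124, 0]) cube([38, 67, 1094]);
translate([517, 124, 208]) cube([400, 67, 36]);
translate([517, 124, 452]) cube([400, 67, 36]);
translate([517, 124, 696]) cube([400, 67, 36]);
translate([517, 124, 940]) cube([400, 67, 36]);


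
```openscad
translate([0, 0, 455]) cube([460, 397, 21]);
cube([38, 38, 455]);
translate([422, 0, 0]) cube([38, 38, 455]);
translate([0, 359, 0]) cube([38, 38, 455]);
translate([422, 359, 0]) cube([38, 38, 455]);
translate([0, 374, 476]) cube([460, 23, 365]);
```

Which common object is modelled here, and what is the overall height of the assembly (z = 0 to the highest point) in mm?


A chair. The overall height is 841 mm.

A slab on four corner posts with a tall panel at the back — a chair. The seat slab sits at z = 455 with thickness 21, and the 365 mm backrest starts at the seat top, so the overall height is 455 + 21 + 365 = 841 mm.


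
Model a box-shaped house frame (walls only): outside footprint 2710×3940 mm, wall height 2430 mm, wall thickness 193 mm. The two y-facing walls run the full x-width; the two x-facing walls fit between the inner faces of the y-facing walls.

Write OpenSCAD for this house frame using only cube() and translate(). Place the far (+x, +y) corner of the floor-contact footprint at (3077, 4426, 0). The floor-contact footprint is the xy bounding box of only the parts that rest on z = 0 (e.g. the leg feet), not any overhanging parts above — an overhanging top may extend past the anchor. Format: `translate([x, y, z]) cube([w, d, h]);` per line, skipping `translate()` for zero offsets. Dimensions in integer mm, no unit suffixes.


translate([367, 486, 0]) cube([2710, 193, 2430]);
translate([367, 4233, 0]) cube([2710, 193, 2430]);
translate([367, 679, 0]) cube([193, 3554, 2430]);
translate([2884, 679, 0]) cube([193, 3554, 2430]);


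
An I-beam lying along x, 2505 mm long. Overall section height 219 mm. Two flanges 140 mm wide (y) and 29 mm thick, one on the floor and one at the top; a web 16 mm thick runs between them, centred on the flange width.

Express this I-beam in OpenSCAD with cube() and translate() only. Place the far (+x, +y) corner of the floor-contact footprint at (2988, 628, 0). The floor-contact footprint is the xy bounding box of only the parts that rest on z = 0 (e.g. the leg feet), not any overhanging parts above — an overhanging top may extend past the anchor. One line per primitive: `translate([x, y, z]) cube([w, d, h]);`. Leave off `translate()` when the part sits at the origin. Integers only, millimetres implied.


translate([483, 488, 0]) cube([2505, 140, 29]);
translate([483, 550, 29]) cube([2505, 16, 161]);
translate([483, 488, 190]) cube([2505, 140, 29]);


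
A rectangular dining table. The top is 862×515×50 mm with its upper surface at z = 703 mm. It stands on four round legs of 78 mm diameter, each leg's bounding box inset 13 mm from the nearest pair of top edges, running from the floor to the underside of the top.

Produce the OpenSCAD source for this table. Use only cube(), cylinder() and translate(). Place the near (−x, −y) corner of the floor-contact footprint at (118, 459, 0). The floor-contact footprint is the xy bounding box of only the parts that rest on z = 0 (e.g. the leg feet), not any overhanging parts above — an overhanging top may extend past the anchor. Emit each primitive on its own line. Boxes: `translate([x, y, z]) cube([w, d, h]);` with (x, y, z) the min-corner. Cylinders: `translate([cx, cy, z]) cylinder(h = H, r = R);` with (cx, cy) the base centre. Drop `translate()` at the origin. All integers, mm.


translate([105, 446, 653]) cube([862, 515, 50]);
translate([157, 498, 0]) cylinder(h = 653, r = 39);
translate([915, 498, 0]) cylinder(h = 653, r = 39);
translate([157, 909, 0]) cylinder(h = 653, r = 39);
translate([915, 909, 0]) cylinder(h = 653, r = 39);


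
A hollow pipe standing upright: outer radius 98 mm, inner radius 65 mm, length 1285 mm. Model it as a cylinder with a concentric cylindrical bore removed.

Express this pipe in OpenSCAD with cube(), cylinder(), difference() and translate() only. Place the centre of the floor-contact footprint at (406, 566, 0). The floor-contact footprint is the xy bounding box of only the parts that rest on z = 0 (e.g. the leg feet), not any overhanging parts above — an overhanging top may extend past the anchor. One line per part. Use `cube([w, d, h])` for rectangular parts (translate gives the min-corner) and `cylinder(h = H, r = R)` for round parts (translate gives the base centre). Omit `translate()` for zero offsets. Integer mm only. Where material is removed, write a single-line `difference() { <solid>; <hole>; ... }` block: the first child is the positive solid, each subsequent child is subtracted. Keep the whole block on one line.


difference() { translate([406, 566, 0]) cylinder(h = 1285, r = 98); translate([406, 566, 0]) cylinder(h = 1285, r = 65); }


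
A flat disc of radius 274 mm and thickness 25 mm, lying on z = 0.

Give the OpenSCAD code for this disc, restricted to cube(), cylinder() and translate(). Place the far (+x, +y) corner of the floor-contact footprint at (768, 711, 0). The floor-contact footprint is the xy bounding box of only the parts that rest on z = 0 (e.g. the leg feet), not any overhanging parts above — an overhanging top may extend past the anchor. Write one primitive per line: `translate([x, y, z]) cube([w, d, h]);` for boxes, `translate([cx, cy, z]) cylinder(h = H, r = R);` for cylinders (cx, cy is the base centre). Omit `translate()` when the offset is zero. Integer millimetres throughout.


translate([494, 437, 0]) cylinder(h = 25, r = 274);


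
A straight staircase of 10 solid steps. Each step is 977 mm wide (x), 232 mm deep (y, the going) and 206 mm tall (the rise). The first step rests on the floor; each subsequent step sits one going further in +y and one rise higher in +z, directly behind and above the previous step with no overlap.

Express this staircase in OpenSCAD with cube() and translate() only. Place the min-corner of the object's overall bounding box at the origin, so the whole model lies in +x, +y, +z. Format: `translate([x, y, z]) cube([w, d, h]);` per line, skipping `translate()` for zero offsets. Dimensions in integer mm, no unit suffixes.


cube([977, 232, 206]);
translate([0, 232, 206]) cube([977, 232, 206]);
translate([0, 464, 412]) cube([977, 232, 206]);
translate([0, 696, 618]) cube([977, 232, 206]);
translate([0, 928, 824]) cube([977, 232, 206]);
translate([0, 1160, 1030]) cube([977, 232, 206]);
translate([0, 1392, 1236]) cube([977, 232, 206]);
translate([0, 1624, 1442]) cube([977, 232, 206]);
translate([0, 1856, 1648]) cube([977, 232, 206]);
translate([0, 2088, 1854]) cube([977, 232, 206]);


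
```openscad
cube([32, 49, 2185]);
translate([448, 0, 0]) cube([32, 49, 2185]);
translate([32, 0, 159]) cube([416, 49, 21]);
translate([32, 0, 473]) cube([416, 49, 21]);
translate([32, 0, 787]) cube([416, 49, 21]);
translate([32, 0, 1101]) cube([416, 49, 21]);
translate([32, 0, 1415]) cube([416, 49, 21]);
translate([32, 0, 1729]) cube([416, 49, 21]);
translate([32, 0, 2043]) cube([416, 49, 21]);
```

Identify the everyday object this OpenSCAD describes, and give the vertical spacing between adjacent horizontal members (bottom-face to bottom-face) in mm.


A ladder. The rung spacing is 314 mm.

Two tall 32×49 posts with 7 short bars between them — a ladder. Adjacent rungs sit at z = 159 and z = 473, so the spacing is 473 − 159 = 314 mm.


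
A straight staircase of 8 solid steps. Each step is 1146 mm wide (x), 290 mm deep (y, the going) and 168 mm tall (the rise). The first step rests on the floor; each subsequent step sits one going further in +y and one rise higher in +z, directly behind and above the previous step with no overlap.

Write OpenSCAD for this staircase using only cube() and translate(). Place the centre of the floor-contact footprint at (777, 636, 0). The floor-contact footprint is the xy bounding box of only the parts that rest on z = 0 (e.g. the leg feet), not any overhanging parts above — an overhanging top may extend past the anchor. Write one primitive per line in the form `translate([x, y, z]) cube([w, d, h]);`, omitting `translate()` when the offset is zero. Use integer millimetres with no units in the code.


translate([204, 491, 0]) cube([1146, 290, 168]);
translate([204, 781, 168]) cube([1146, 290, 168]);
translate([204, 1071, 336]) cube([1146, 290, 168]);
translate([204, 1361, 504]) cube([1146, 290, 168]);
translate([204, 1651, 672]) cube([1146, 290, 168]);
translate([204, 1941, 840]) cube([1146, 290, 168]);
translate([204, 2231, 1008]) cube([1146, 290, 168]);
translate([204, 2521, 1176]) cube([1146, 290, 168]);


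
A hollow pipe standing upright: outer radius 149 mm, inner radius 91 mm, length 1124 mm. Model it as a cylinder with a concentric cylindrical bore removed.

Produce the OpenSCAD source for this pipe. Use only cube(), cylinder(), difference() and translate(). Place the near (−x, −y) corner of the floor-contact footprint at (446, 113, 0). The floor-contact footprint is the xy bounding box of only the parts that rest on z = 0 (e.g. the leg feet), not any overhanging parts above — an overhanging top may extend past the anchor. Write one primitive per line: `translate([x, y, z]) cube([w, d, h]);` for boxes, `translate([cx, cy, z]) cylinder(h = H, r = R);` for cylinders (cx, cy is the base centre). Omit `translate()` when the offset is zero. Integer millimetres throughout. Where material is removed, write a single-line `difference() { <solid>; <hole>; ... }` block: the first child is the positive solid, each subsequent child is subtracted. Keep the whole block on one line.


difference() { translate([595, 262, 0]) cylinder(h = 1124, r = 149); translate([595, 262, 0]) cylinder(h = 1124, r = 91); }


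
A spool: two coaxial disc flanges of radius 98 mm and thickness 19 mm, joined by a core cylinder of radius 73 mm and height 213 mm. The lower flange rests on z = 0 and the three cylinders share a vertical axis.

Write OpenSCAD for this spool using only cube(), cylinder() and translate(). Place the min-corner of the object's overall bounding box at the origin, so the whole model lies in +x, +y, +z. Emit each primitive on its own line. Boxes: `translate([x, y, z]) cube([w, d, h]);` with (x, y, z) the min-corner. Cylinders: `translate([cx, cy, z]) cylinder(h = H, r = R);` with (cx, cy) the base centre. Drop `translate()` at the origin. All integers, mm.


translate([98, 98, 0]) cylinder(h = 19, r = 98);
translate([98, 98, 19]) cylinder(h = 213, r = 73);
translate([98, 98, 232]) cylinder(h = 19, r = 98);


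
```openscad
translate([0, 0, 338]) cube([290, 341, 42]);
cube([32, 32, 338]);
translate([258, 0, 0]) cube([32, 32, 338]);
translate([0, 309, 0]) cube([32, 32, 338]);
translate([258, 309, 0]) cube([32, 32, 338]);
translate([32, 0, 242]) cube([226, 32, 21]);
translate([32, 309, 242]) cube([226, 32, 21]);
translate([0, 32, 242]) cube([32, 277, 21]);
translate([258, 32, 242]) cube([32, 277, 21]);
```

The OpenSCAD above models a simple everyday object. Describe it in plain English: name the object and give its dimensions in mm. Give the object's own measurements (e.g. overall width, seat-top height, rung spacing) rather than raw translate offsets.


A four-legged stool. The seat is a 290×341×42 mm slab whose top surface is at z = 380 mm; four square legs, each 32×32 mm in cross-section, run from the floor (z = 0) to the underside of the seat, each flush with a corner of the seat. Four stretchers, 32 mm wide and 21 mm tall, connect adjacent legs with their undersides at z = 242 mm, each running between the inner faces of the legs it joins and aligned with the legs' outer faces on the other axis.


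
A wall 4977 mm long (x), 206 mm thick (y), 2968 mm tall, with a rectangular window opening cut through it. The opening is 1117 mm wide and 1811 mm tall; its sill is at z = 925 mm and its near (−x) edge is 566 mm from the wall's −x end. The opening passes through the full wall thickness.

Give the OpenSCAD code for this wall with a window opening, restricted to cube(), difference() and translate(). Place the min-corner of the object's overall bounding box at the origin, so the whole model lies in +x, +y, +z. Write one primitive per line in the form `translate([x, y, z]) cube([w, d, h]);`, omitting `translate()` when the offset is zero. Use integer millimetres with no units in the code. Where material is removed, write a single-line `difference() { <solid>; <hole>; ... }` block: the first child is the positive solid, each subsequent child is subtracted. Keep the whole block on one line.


difference() { cube([4977, 206, 2968]); translate([566, 0, 925]) cube([1117, 206, 1811]); }


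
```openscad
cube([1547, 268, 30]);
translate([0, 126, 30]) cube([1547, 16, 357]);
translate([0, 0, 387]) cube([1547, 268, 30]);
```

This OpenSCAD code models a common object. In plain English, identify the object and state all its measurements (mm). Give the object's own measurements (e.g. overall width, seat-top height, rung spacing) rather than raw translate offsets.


An I-beam lying along x, 1547 mm long. Overall section height 417 mm. Two flanges 268 mm wide (y) and 30 mm thick, one on the floor and one at the top; a web 16 mm thick runs between them, centred on the flange width.


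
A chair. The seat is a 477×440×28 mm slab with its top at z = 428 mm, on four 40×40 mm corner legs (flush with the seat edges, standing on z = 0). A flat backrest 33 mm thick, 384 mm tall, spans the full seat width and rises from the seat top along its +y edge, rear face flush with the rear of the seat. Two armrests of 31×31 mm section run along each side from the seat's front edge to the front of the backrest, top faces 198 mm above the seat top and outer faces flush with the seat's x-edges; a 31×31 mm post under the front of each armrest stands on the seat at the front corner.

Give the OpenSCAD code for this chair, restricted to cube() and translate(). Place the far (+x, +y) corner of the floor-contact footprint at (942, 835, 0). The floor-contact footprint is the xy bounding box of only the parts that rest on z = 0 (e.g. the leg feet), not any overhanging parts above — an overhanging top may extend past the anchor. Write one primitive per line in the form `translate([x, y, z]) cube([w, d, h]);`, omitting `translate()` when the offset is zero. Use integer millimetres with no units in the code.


// leg_h = 428 - 28 = 400
// arm post h = 198 - 31 = 167
translate([465, 395, 400]) cube([477, 440, 28]);
translate([465, 395, 0]) cube([40, 40, 400]);
translate([902, 395, 0]) cube([40, 40, 400]);
translate([465, 795, 0]) cube([40, 40, 400]);
translate([902, 795, 0]) cube([40, 40, 400]);
translate([465, 802, 428]) cube([477, 33, 384]);
translate([465, 395, 595]) cube([31, 407, 31]);
translate([911, 395, 595]) cube([31, 407, 31]);
translate([465, 395, 428]) cube([31, 31, 167]);
translate([911, 395, 428]) cube([31, 31, 167]);


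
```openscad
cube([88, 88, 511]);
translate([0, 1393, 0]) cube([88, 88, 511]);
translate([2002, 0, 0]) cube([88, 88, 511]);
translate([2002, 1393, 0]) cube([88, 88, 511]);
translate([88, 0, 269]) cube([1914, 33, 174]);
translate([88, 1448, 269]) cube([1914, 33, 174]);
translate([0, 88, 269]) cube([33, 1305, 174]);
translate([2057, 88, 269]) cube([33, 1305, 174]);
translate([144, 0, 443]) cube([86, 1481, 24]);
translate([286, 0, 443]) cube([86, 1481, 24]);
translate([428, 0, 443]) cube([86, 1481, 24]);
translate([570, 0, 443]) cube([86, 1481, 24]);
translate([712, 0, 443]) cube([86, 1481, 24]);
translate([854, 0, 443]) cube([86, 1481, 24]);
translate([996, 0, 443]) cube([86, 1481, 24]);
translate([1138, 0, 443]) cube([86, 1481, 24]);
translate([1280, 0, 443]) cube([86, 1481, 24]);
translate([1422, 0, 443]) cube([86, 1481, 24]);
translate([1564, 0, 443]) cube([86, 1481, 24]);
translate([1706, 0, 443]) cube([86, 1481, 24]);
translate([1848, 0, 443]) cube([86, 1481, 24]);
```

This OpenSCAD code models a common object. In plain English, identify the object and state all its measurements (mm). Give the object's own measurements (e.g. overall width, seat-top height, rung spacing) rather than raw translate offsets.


A bed frame 2090 mm long (x) by 1481 mm wide (y). Four 88×88 mm corner posts, 511 mm tall, at the corners of the footprint. Four rails of 33 mm thickness and 174 mm height run between adjacent posts with their undersides at z = 269 mm, their outer faces flush with the outside of the frame (the two x-running rails run between the posts' inner faces; the two y-running rails run between the posts' inner faces). 13 slats, each 86 mm wide (x) and 24 mm thick, lie across the top of the two x-running rails, running the full 1481 mm width of the frame in y; along x they sit between the end posts with a 56 mm gap after the −x posts and between neighbouring slats, leaving 68 mm before the +x posts.


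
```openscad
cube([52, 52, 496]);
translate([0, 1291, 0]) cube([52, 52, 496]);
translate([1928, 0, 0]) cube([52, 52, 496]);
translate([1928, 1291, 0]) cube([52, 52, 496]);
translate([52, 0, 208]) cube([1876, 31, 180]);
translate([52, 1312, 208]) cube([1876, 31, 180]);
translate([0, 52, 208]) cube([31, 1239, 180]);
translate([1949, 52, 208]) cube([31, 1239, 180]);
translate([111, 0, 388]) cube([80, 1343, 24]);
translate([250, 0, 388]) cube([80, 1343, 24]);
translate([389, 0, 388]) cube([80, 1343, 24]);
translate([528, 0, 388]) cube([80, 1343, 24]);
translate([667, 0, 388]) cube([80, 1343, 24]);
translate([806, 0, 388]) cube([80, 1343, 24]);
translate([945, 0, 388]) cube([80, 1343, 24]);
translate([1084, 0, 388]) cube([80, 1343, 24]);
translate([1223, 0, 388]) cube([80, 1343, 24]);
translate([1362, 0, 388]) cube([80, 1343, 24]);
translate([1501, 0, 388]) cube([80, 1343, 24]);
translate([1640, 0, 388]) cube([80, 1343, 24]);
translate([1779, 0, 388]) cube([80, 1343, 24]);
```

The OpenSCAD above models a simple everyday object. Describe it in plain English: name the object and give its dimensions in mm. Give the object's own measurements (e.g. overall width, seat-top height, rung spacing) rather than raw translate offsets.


A bed frame 1980 mm long (x) by 1343 mm wide (y). Four 52×52 mm corner posts, 496 mm tall, at the corners of the footprint. Four rails of 31 mm thickness and 180 mm height run between adjacent posts with their undersides at z = 208 mm, their outer faces flush with the outside of the frame (the two x-running rails run between the posts' inner faces; the two y-running rails run between the posts' inner faces). 13 slats, each 80 mm wide (x) and 24 mm thick, lie across the top of the two x-running rails, running the full 1343 mm width of the frame in y; along x they sit between the end posts with a 59 mm gap after the −x posts and between neighbouring slats, leaving 69 mm before the +x posts.


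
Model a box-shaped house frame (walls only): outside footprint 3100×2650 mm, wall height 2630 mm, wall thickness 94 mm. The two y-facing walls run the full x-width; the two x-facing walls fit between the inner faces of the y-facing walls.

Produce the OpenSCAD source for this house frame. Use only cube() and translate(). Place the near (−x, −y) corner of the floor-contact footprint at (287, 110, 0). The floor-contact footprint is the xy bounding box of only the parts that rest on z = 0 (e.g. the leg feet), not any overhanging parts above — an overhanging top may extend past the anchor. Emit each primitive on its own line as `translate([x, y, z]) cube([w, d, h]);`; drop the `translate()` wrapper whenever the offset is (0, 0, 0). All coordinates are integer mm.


translate([287, 110, 0]) cube([3100, 94, 2630]);
translate([287, 2666, 0]) cube([3100, 94, 2630]);
translate([287, 204, 0]) cube([94, 2462, 2630]);
translate([3293, 204, 0]) cube([94, 2462, 2630]);


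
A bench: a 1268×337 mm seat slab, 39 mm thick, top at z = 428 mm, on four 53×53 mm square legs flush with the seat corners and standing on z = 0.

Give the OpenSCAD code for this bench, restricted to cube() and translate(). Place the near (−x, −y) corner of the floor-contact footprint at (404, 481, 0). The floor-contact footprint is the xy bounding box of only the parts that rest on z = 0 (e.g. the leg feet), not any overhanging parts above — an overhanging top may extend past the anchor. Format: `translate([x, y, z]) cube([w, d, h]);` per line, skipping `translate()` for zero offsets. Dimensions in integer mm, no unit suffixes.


translate([404, 481, 389]) cube([1268, 337, 39]);
translate([404, 481, 0]) cube([53, 53, 389]);
translate([404, 765, 0]) cube([53, 53, 389]);
translate([1619, 481, 0]) cube([53, 53, 389]);
translate([1619, 765, 0]) cube([53, 53, 389]);


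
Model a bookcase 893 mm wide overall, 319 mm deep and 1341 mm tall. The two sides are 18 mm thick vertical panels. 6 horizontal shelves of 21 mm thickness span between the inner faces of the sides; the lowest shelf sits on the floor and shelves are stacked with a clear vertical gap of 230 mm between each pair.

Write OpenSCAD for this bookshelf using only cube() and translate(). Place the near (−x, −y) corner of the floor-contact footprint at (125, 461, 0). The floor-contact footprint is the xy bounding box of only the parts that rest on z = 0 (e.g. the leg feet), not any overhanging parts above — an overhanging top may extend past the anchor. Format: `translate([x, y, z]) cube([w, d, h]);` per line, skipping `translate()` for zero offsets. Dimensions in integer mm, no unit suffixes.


translate([125, 461, 0]) cube([18, 319, 1341]);
translate([1000, 461, 0]) cube([18, 319, 1341]);
translate([143, 461, 0]) cube([857, 319, 21]);
translate([143, 461, 251]) cube([857, 319, 21]);
translate([143, 461, 502]) cube([857, 319, 21]);
translate([143, 461, 753]) cube([857, 319, 21]);
translate([143, 461, 1004]) cube([857, 319, 21]);
translate([143, 461, 1255]) cube([857, 319, 21]);


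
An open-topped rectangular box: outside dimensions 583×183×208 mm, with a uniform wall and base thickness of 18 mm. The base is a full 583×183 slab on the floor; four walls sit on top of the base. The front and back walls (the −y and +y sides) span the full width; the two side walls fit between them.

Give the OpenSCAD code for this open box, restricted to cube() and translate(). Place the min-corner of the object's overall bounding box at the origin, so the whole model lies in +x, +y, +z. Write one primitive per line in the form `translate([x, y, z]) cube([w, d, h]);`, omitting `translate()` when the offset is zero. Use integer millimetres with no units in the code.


cube([583, 183, 18]);
translate([0, 0, 18]) cube([583, 18, 190]);
translate([0, 165, 18]) cube([583, 18, 190]);
translate([0, 18, 18]) cube([18, 147, 190]);
translate([565, 18, 18]) cube([18, 147, 190]);
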